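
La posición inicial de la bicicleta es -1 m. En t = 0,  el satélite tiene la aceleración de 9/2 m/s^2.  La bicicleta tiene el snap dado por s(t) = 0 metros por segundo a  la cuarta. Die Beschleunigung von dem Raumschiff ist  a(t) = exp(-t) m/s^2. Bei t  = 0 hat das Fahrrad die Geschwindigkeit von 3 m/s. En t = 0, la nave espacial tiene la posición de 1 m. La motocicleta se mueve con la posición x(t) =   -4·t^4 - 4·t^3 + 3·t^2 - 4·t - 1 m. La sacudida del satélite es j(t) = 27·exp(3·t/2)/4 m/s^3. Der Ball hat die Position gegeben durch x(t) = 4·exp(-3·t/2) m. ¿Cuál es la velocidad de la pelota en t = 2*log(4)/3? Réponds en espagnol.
Para resolver esto, necesitamos tomar 1 derivada de nuestra ecuación de la posición x(t) = 4·exp(-3·t/2). La derivada de la posición da la velocidad: v(t) = -6·exp(-3·t/2). De la ecuación de la velocidad v(t) = -6·exp(-3·t/2), sustituimos t = 2*log(4)/3 para obtener v = -3/2.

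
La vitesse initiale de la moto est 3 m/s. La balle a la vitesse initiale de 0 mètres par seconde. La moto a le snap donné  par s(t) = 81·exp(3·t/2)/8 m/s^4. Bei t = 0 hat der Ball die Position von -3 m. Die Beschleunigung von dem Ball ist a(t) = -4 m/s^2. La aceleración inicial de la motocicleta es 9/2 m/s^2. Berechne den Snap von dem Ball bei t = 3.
Wir müssen unsere Gleichung für die Beschleunigung a(t) = -4 2-mal ableiten. Mit d/dt von a(t) finden wir j(t) = 0. Mit d/dt von j(t) finden wir s(t) = 0. Wir haben den Snap s(t) = 0. Durch Einsetzen von t = 3: s(3) = 0.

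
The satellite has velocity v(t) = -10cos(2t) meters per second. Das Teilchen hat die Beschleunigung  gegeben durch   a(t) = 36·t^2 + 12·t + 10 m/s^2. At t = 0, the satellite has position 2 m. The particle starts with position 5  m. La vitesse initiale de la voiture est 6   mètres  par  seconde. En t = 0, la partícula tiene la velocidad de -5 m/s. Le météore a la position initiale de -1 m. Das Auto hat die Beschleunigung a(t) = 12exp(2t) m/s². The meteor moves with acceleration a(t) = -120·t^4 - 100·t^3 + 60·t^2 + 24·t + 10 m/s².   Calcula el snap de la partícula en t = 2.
Para resolver esto, necesitamos tomar 2 derivadas de nuestra ecuación de la aceleración a(t) = 36·t^2 + 12·t + 10. Derivando la aceleración, obtenemos la sacudida: j(t) = 72·t + 12. Tomando d/dt de j(t), encontramos s(t) = 72. De la ecuación del snap s(t) = 72, sustituimos t = 2 para obtener s = 72.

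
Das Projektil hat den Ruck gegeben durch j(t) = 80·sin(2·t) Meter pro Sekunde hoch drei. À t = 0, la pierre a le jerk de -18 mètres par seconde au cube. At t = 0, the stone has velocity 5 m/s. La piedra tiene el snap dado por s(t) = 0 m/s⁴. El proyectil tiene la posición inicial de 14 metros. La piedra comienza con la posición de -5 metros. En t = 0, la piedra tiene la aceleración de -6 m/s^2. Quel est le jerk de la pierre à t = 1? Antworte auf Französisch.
En partant du snap s(t) = 0, nous prenons 1 intégrale. En prenant ∫s(t)dt et en appliquant j(0) = -18, nous trouvons j(t) = -18. De l'équation du jerk j(t) = -18, nous substituons t = 1 pour obtenir j = -18.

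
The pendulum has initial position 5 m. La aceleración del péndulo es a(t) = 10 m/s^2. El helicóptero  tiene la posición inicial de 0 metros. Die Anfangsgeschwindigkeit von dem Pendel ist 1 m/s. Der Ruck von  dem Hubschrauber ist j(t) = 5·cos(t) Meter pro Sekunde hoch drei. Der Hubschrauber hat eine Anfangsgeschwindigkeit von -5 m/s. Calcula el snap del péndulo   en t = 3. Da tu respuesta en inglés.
Starting from acceleration a(t) = 10, we take 2 derivatives. Taking d/dt of a(t), we find j(t) = 0. Taking d/dt of j(t), we find s(t) = 0. Using s(t) = 0 and substituting t = 3, we find s = 0.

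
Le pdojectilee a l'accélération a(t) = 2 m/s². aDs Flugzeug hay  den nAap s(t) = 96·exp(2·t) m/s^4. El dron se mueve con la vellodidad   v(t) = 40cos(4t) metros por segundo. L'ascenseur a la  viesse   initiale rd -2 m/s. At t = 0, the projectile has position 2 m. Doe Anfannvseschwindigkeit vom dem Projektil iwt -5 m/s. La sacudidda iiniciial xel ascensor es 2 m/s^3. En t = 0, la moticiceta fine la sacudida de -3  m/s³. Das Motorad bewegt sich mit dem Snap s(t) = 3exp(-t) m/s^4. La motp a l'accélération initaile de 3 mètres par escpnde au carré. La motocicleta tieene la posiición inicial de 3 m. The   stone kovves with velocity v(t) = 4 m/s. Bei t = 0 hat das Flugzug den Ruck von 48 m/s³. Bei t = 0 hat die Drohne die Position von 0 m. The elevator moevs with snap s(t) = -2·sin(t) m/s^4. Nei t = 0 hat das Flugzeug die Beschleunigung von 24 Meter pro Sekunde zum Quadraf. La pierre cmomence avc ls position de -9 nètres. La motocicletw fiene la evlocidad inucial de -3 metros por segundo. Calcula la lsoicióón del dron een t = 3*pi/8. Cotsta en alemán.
Ausgehend von der Geschwindigkeit v(t) = 40·cos(4·t), nehmen wir 1 Stammfunktion. Die Stammfunktion von der Geschwindigkeit, mit x(0) = 0, ergibt die Position: x(t) = 10·sin(4·t). Aus der Gleichung für die Position x(t) = 10·sin(4·t), setzen wir t = 3*pi/8 ein und erhalten x = -10.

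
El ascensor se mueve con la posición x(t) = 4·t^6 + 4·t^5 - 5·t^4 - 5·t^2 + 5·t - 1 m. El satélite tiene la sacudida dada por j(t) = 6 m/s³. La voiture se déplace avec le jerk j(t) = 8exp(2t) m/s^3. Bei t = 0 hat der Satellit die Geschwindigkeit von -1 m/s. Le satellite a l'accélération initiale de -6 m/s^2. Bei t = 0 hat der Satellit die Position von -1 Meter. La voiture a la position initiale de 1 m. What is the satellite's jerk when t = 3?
Using j(t) = 6 and substituting t = 3, we find j = 6.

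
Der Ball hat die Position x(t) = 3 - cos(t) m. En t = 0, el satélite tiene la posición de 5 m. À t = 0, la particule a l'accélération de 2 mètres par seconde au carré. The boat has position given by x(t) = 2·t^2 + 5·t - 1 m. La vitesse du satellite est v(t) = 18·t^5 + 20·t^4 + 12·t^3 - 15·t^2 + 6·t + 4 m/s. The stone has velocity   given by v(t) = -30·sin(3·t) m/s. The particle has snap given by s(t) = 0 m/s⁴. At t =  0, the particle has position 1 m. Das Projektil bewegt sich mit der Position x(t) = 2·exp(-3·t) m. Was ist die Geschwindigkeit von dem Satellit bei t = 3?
Mit v(t) = 18·t^5 + 20·t^4 + 12·t^3 - 15·t^2 + 6·t + 4 und Einsetzen von t = 3, finden wir v = 6205.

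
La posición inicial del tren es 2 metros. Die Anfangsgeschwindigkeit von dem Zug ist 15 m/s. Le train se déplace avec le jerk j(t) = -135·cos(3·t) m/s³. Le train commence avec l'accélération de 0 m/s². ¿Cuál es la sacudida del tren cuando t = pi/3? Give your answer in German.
Aus der Gleichung für den Ruck j(t) = -135·cos(3·t), setzen wir t = pi/3 ein und erhalten j = 135.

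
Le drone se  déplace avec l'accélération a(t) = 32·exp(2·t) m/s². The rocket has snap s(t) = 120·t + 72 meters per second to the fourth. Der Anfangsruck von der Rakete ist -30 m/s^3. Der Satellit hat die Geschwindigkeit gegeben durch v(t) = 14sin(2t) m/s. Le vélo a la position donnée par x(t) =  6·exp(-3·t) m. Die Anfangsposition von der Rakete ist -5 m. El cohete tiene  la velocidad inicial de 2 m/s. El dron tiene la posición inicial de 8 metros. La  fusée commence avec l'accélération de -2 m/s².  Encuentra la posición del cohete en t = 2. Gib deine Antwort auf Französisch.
Nous devons intégrer notre équation du snap s(t) = 120·t + 72 4 fois. En prenant ∫s(t)dt et en appliquant j(0) = -30, nous trouvons j(t) = 60·t^2 + 72·t - 30. En prenant ∫j(t)dt et en appliquant a(0) = -2, nous trouvons a(t) = 20·t^3 + 36·t^2 - 30·t - 2. En prenant ∫a(t)dt et en appliquant v(0) = 2, nous trouvons v(t) = 5·t^4 + 12·t^3 - 15·t^2 - 2·t + 2. En prenant ∫v(t)dt et en appliquant x(0) = -5, nous trouvons x(t) = t^5 + 3·t^4 - 5·t^3 - t^2 + 2·t - 5. Nous avons la position x(t) = t^5 + 3·t^4 - 5·t^3 - t^2 + 2·t - 5. En substituant t = 2: x(2) = 35.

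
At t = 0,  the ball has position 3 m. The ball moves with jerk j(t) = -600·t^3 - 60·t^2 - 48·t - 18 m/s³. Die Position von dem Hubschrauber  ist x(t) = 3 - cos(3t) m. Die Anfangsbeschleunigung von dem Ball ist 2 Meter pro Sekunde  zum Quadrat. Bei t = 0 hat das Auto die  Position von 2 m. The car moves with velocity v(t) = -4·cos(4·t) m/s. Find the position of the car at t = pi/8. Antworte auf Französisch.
En partant de la vitesse v(t) = -4·cos(4·t), nous prenons 1 primitive. En intégrant la vitesse et en utilisant la condition initiale x(0) = 2, nous obtenons x(t) = 2 - sin(4·t). En utilisant x(t) = 2 - sin(4·t) et en substituant t = pi/8, nous trouvons x = 1.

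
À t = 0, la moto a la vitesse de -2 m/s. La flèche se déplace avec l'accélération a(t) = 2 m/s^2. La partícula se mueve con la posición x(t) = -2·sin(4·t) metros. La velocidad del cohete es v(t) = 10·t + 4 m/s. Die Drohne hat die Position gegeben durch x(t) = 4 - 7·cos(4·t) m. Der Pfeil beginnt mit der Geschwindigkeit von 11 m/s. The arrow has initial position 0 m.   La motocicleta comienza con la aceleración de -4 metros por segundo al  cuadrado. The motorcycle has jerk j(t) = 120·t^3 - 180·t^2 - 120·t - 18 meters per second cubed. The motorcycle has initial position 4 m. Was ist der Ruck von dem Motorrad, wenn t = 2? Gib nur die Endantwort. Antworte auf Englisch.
j(2) = -18.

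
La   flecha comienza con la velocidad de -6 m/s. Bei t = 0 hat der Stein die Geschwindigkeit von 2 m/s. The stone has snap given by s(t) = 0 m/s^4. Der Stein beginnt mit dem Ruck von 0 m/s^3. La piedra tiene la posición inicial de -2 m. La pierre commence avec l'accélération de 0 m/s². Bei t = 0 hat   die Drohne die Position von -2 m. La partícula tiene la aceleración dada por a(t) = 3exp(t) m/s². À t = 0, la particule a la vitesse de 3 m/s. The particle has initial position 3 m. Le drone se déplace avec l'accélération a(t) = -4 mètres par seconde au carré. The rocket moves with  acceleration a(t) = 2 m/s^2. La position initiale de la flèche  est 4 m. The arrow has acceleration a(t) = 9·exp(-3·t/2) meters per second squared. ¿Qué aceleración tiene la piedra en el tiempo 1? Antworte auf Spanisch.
Debemos encontrar la integral de nuestra ecuación del snap s(t) = 0 2 veces. Tomando ∫s(t)dt y aplicando j(0) = 0, encontramos j(t) = 0. Integrando la sacudida y usando la condición inicial a(0) = 0, obtenemos a(t) = 0. Usando a(t) = 0 y sustituyendo t = 1, encontramos a = 0.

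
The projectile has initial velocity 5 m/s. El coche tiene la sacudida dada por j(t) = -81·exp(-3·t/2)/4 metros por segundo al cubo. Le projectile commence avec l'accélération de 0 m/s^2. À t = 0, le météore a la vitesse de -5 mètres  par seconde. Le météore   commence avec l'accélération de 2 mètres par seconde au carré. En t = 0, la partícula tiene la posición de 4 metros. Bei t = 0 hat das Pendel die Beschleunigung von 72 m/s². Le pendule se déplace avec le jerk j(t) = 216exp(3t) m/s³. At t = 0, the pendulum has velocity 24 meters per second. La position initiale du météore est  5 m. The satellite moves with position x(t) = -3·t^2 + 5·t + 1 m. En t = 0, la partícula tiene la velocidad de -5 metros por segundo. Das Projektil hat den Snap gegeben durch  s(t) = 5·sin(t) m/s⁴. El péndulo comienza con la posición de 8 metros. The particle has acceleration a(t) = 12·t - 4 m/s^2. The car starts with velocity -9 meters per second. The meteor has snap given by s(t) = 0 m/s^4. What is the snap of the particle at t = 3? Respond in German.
Um dies zu lösen, müssen wir 2 Ableitungen unserer Gleichung für die Beschleunigung a(t) = 12·t - 4 nehmen. Durch Ableiten von der Beschleunigung erhalten wir den Ruck: j(t) = 12. Die Ableitung von dem Ruck ergibt den Snap: s(t) = 0. Aus der Gleichung für den Snap s(t) = 0, setzen wir t = 3 ein und erhalten s = 0.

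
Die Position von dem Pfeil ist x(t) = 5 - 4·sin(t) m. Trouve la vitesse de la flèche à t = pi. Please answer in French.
En partant de la position x(t) = 5 - 4·sin(t), nous prenons 1 dérivée. En prenant d/dt de x(t), nous trouvons v(t) = -4·cos(t). En utilisant v(t) = -4·cos(t) et en substituant t = pi, nous trouvons v = 4.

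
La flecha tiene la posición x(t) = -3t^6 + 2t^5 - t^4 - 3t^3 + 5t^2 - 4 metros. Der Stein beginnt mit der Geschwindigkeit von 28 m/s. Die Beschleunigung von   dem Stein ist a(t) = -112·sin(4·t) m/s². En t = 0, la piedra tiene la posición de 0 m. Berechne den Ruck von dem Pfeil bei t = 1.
Ausgehend von der Position x(t) = -3·t^6 + 2·t^5 - t^4 - 3·t^3 + 5·t^2 - 4, nehmen wir 3 Ableitungen. Mit d/dt von x(t) finden wir v(t) = -18·t^5 + 10·t^4 - 4·t^3 - 9·t^2 + 10·t. Durch Ableiten von der Geschwindigkeit erhalten wir die Beschleunigung: a(t) = -90·t^4 + 40·t^3 - 12·t^2 - 18·t + 10. Mit d/dt von a(t) finden wir j(t) = -360·t^3 + 120·t^2 - 24·t - 18. Aus der Gleichung für den Ruck j(t) = -360·t^3 + 120·t^2 - 24·t - 18, setzen wir t = 1 ein und erhalten j = -282.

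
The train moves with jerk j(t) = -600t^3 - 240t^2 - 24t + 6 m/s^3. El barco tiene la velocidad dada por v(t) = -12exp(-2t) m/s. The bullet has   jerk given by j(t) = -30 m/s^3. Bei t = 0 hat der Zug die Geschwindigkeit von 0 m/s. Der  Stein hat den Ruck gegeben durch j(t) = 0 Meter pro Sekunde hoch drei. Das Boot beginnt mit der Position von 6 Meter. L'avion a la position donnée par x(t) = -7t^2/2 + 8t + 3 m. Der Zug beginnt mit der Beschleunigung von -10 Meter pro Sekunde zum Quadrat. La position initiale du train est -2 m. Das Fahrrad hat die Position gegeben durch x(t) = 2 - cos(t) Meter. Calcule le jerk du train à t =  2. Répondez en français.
En utilisant j(t) = -600·t^3 - 240·t^2 - 24·t + 6 et en substituant t = 2, nous trouvons j = -5802.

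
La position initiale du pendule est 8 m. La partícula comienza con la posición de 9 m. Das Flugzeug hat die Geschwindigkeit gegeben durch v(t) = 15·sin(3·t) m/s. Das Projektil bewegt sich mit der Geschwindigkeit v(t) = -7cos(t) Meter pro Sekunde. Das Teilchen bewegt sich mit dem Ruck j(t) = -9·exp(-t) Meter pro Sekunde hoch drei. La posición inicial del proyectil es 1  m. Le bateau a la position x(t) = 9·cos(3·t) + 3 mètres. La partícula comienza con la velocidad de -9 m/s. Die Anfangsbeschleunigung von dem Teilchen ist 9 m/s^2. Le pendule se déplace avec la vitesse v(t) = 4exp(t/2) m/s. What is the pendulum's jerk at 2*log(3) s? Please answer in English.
We must differentiate our velocity equation v(t) = 4·exp(t/2) 2 times. Differentiating velocity, we get acceleration: a(t) = 2·exp(t/2). Differentiating acceleration, we get jerk: j(t) = exp(t/2). We have jerk j(t) = exp(t/2). Substituting t = 2*log(3): j(2*log(3)) = 3.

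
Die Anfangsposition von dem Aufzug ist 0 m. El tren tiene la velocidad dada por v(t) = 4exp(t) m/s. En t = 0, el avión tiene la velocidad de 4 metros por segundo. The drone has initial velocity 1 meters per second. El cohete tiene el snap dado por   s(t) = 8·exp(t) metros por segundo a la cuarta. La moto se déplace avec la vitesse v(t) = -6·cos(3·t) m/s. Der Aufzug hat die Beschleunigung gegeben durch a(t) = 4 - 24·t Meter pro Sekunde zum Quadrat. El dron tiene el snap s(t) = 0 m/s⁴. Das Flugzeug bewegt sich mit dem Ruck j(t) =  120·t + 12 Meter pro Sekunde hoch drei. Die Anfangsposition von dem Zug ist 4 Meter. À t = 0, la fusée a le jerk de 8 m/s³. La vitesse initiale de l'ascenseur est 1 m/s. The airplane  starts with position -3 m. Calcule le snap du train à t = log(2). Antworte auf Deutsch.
Ausgehend von der Geschwindigkeit v(t) = 4·exp(t), nehmen wir 3 Ableitungen. Die Ableitung von der Geschwindigkeit ergibt die Beschleunigung: a(t) = 4·exp(t). Die Ableitung von der Beschleunigung ergibt den Ruck: j(t) = 4·exp(t). Mit d/dt von j(t) finden wir s(t) = 4·exp(t). Wir haben den Snap s(t) = 4·exp(t). Durch Einsetzen von t = log(2): s(log(2)) = 8.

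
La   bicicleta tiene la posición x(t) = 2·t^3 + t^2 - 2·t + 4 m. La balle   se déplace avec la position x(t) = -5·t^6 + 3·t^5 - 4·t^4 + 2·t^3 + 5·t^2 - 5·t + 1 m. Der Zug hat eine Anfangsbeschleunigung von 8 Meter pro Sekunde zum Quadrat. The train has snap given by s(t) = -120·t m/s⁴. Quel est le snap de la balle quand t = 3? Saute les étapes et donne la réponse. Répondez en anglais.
s(3) = -15216.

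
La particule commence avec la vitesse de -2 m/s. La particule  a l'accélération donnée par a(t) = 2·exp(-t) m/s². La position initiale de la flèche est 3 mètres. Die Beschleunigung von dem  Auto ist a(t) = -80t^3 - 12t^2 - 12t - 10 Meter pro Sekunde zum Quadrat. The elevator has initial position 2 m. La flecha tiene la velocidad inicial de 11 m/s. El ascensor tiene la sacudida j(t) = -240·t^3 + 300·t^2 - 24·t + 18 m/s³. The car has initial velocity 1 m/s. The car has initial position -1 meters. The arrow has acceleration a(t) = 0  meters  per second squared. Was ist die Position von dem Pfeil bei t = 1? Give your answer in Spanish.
Partiendo de la aceleración a(t) = 0, tomamos 2 integrales. La integral de la aceleración, con v(0) = 11, da la velocidad: v(t) = 11. Tomando ∫v(t)dt y aplicando x(0) = 3, encontramos x(t) = 11·t + 3. De la ecuación de la posición x(t) = 11·t + 3, sustituimos t = 1 para obtener x = 14.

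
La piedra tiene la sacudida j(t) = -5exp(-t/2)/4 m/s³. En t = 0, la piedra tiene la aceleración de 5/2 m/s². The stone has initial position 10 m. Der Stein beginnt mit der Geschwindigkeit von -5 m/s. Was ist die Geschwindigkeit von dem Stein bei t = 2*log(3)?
Ausgehend von dem Ruck j(t) = -5·exp(-t/2)/4, nehmen wir 2 Stammfunktionen. Die Stammfunktion von dem Ruck, mit a(0) = 5/2, ergibt die Beschleunigung: a(t) = 5·exp(-t/2)/2. Durch Integration von der Beschleunigung und Verwendung der Anfangsbedingung v(0) = -5, erhalten wir v(t) = -5·exp(-t/2). Aus der Gleichung für die Geschwindigkeit v(t) = -5·exp(-t/2), setzen wir t = 2*log(3) ein und erhalten v = -5/3.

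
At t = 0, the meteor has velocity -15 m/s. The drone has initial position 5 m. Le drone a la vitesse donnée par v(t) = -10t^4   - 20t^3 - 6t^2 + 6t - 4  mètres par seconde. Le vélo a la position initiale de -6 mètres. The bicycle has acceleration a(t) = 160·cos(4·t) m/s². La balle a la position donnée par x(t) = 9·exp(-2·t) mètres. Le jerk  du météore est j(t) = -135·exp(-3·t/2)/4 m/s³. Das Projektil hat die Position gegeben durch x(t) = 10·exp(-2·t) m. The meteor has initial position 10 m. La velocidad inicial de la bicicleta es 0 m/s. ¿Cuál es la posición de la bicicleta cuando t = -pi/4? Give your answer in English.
To solve this, we need to take 2 integrals of our acceleration equation a(t) = 160·cos(4·t). The integral of acceleration, with v(0) = 0, gives velocity: v(t) = 40·sin(4·t). Integrating velocity and using the initial condition x(0) = -6, we get x(t) = 4 - 10·cos(4·t). We have position x(t) = 4 - 10·cos(4·t). Substituting t = -pi/4: x(-pi/4) = 14.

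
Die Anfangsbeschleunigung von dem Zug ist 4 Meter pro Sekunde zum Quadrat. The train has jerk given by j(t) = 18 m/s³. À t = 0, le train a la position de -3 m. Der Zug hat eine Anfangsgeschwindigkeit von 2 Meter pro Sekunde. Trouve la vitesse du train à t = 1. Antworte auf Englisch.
We need to integrate our jerk equation j(t) = 18 2 times. Integrating jerk and using the initial condition a(0) = 4, we get a(t) = 18·t + 4. Taking ∫a(t)dt and applying v(0) = 2, we find v(t) = 9·t^2 + 4·t + 2. Using v(t) = 9·t^2 + 4·t + 2 and substituting t = 1, we find v = 15.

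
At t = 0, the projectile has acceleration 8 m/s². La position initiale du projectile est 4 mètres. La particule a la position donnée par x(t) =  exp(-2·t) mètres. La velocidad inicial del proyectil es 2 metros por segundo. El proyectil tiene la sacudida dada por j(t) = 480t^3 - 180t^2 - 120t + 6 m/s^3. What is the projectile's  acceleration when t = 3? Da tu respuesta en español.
Para resolver esto, necesitamos tomar 1 antiderivada de nuestra ecuación de la sacudida j(t) = 480·t^3 - 180·t^2 - 120·t + 6. La integral de la sacudida es la aceleración. Usando a(0) = 8, obtenemos a(t) = 120·t^4 - 60·t^3 - 60·t^2 + 6·t + 8. De la ecuación de la aceleración a(t) = 120·t^4 - 60·t^3 - 60·t^2 + 6·t + 8, sustituimos t = 3 para obtener a = 7586.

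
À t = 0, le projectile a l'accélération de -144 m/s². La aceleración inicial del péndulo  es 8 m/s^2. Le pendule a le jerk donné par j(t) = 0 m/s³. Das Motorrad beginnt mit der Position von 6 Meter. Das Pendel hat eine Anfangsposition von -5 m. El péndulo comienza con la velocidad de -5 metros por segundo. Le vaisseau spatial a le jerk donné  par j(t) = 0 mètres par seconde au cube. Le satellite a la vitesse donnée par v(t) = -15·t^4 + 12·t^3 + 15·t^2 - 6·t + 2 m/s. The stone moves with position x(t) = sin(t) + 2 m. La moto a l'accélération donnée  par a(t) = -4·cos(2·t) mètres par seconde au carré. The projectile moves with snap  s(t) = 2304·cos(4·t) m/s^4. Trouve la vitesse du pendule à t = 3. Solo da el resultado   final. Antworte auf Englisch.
At t = 3, v = 19.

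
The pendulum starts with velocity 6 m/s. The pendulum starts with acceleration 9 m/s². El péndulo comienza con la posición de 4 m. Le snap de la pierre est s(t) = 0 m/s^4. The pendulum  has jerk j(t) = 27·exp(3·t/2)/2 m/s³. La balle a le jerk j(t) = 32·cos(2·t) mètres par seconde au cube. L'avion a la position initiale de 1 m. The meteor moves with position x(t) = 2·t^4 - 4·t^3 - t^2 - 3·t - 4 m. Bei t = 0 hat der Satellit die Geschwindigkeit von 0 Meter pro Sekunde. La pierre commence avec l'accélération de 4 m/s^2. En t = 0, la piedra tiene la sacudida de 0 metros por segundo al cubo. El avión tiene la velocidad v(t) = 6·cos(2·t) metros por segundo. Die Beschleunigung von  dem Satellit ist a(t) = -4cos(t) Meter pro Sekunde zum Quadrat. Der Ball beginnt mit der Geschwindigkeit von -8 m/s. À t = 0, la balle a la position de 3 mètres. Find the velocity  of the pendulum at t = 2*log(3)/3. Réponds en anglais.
We must find the integral of our jerk equation j(t) = 27·exp(3·t/2)/2 2 times. Finding the antiderivative of j(t) and using a(0) = 9: a(t) = 9·exp(3·t/2). Integrating acceleration and using the initial condition v(0) = 6, we get v(t) = 6·exp(3·t/2). We have velocity v(t) = 6·exp(3·t/2). Substituting t = 2*log(3)/3: v(2*log(3)/3) = 18.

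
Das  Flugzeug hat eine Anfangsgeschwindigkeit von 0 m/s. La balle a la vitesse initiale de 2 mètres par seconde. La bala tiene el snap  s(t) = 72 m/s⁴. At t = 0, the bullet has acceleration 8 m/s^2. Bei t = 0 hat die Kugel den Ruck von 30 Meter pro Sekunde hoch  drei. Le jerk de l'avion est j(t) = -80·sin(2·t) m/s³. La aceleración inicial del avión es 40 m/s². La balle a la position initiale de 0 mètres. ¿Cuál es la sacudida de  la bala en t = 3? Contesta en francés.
Pour résoudre ceci, nous devons prendre 1 primitive de notre équation du snap s(t) = 72. En intégrant le snap et en utilisant la condition initiale j(0) = 30, nous obtenons j(t) = 72·t + 30. En utilisant j(t) = 72·t + 30 et en substituant t = 3, nous trouvons j = 246.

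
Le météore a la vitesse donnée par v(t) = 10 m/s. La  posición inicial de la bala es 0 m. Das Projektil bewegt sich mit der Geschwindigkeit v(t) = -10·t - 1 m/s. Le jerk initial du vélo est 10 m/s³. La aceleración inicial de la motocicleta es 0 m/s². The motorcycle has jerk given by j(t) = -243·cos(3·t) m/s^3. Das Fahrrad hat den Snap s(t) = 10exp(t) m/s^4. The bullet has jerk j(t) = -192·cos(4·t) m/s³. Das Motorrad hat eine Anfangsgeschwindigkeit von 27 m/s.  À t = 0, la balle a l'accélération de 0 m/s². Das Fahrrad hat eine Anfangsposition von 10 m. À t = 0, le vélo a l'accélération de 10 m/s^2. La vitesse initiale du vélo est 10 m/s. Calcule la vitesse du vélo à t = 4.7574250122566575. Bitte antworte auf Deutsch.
Wir müssen das Integral unserer Gleichung für den Snap s(t) = 10·exp(t) 3-mal finden. Das Integral von dem Snap ist der Ruck. Mit j(0) = 10 erhalten wir j(t) = 10·exp(t). Durch Integration von dem Ruck und Verwendung der Anfangsbedingung a(0) = 10, erhalten wir a(t) = 10·exp(t). Durch Integration von der Beschleunigung und Verwendung der Anfangsbedingung v(0) = 10, erhalten wir v(t) = 10·exp(t). Mit v(t) = 10·exp(t) und Einsetzen von t = 4.7574250122566575, finden wir v = 1164.45693284259.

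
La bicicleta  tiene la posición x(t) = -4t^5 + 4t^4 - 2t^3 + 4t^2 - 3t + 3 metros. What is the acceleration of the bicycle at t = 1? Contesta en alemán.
Wir müssen unsere Gleichung für die Position x(t) = -4·t^5 + 4·t^4 - 2·t^3 + 4·t^2 - 3·t + 3 2-mal ableiten. Mit d/dt von x(t) finden wir v(t) = -20·t^4 + 16·t^3 - 6·t^2 + 8·t - 3. Die Ableitung von der Geschwindigkeit ergibt die Beschleunigung: a(t) = -80·t^3 + 48·t^2 - 12·t + 8. Aus der Gleichung für die Beschleunigung a(t) = -80·t^3 + 48·t^2 - 12·t + 8, setzen wir t = 1 ein und erhalten a = -36.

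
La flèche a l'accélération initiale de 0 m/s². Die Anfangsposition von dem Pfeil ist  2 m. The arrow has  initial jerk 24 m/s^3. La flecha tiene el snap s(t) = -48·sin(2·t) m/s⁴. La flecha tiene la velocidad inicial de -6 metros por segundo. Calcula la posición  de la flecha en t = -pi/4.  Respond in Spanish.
Debemos encontrar la integral de nuestra ecuación del snap s(t) = -48·sin(2·t) 4 veces. La antiderivada del snap, con j(0) = 24, da la sacudida: j(t) = 24·cos(2·t). La antiderivada de la sacudida es la aceleración. Usando a(0) = 0, obtenemos a(t) = 12·sin(2·t). Integrando la aceleración y usando la condición inicial v(0) = -6, obtenemos v(t) = -6·cos(2·t). La integral de la velocidad es la posición. Usando x(0) = 2, obtenemos x(t) = 2 - 3·sin(2·t). Tenemos la posición x(t) = 2 - 3·sin(2·t). Sustituyendo t = -pi/4: x(-pi/4) = 5.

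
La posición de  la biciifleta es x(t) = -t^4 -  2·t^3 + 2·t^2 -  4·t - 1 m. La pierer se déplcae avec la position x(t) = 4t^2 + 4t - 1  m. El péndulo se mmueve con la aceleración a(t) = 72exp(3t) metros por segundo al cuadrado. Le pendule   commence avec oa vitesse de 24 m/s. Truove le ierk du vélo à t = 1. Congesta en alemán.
Um dies zu lösen, müssen wir 3 Ableitungen unserer Gleichung für die Position x(t) = -t^4 - 2·t^3 + 2·t^2 - 4·t - 1 nehmen. Mit d/dt von x(t) finden wir v(t) = -4·t^3 - 6·t^2 + 4·t - 4. Die Ableitung von der Geschwindigkeit ergibt die Beschleunigung: a(t) = -12·t^2 - 12·t + 4. Mit d/dt von a(t) finden wir j(t) = -24·t - 12. Mit j(t) = -24·t - 12 und Einsetzen von t = 1, finden wir j = -36.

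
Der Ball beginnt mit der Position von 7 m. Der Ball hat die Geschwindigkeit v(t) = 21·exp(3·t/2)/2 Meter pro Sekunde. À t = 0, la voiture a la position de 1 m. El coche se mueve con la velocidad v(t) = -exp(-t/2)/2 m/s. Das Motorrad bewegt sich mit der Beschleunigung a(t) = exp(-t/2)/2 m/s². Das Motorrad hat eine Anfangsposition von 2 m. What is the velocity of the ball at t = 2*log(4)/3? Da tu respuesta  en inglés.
Using v(t) = 21·exp(3·t/2)/2 and substituting t = 2*log(4)/3, we find v = 42.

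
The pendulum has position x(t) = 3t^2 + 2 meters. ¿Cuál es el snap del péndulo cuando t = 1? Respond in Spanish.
Para resolver esto, necesitamos tomar 4 derivadas de nuestra ecuación de la posición x(t) = 3·t^2 + 2. Tomando d/dt de x(t), encontramos v(t) = 6·t. La derivada de la velocidad da la aceleración: a(t) = 6. Tomando d/dt de a(t), encontramos j(t) = 0. Tomando d/dt de j(t), encontramos s(t) = 0. De la ecuación del snap s(t) = 0, sustituimos t = 1 para obtener s = 0.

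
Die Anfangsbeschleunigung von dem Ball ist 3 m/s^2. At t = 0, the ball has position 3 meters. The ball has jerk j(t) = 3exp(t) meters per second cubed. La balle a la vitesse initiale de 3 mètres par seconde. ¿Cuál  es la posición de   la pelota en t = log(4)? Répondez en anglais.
Starting from jerk j(t) = 3·exp(t), we take 3 integrals. The integral of jerk, with a(0) = 3, gives acceleration: a(t) = 3·exp(t). Integrating acceleration and using the initial condition v(0) = 3, we get v(t) = 3·exp(t). Taking ∫v(t)dt and applying x(0) = 3, we find x(t) = 3·exp(t). We have position x(t) = 3·exp(t). Substituting t = log(4): x(log(4)) = 12.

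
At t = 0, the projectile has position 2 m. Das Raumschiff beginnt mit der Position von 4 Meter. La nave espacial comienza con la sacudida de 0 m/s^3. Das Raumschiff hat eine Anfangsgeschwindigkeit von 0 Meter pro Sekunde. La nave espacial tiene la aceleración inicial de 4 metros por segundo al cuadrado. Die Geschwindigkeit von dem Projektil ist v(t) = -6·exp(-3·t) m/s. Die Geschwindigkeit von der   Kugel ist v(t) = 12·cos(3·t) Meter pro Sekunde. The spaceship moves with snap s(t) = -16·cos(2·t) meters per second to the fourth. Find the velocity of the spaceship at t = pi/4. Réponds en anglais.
To find the answer, we compute 3 antiderivatives of s(t) = -16·cos(2·t). The integral of snap is jerk. Using j(0) = 0, we get j(t) = -8·sin(2·t). The antiderivative of jerk is acceleration. Using a(0) = 4, we get a(t) = 4·cos(2·t). The antiderivative of acceleration is velocity. Using v(0) = 0, we get v(t) = 2·sin(2·t). Using v(t) = 2·sin(2·t) and substituting t = pi/4, we find v = 2.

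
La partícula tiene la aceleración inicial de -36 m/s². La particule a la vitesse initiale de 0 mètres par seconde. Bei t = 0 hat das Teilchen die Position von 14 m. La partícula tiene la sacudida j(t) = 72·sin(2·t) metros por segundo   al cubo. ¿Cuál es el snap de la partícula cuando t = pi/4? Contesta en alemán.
Wir müssen unsere Gleichung für den Ruck j(t) = 72·sin(2·t) 1-mal ableiten. Mit d/dt von j(t) finden wir s(t) = 144·cos(2·t). Aus der Gleichung für den Snap s(t) = 144·cos(2·t), setzen wir t = pi/4 ein und erhalten s = 0.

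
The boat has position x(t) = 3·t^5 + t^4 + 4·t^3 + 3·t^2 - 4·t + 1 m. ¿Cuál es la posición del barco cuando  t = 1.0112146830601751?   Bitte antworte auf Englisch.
We have position x(t) = 3·t^5 + t^4 + 4·t^3 + 3·t^2 - 4·t + 1. Substituting t = 1.0112146830601751: x(1.0112146830601751) = 8.37655261703653.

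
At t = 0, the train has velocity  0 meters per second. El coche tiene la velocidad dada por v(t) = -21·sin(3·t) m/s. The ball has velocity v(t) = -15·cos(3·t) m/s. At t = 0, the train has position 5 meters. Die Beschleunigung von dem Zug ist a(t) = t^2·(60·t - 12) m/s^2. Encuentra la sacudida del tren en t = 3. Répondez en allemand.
Wir müssen unsere Gleichung für die Beschleunigung a(t) = t^2·(60·t - 12) 1-mal ableiten. Durch Ableiten von der Beschleunigung erhalten wir den Ruck: j(t) = 60·t^2 + 2·t·(60·t - 12). Aus der Gleichung für den Ruck j(t) = 60·t^2 + 2·t·(60·t - 12), setzen wir t = 3 ein und erhalten j = 1548.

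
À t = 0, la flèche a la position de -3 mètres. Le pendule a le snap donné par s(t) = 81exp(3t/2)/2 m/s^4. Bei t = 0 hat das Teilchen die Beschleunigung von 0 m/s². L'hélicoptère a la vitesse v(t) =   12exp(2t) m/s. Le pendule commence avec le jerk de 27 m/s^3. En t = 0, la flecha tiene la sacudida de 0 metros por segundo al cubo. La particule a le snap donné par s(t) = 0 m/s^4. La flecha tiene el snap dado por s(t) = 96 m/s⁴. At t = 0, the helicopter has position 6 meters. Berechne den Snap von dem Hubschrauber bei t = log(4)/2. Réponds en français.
En partant de la vitesse v(t) = 12·exp(2·t), nous prenons 3 dérivées. La dérivée de la vitesse donne l'accélération: a(t) = 24·exp(2·t). En dérivant l'accélération, nous obtenons le jerk: j(t) = 48·exp(2·t). La dérivée du jerk donne le snap: s(t) = 96·exp(2·t). De l'équation du snap s(t) = 96·exp(2·t), nous substituons t = log(4)/2 pour obtenir s = 384.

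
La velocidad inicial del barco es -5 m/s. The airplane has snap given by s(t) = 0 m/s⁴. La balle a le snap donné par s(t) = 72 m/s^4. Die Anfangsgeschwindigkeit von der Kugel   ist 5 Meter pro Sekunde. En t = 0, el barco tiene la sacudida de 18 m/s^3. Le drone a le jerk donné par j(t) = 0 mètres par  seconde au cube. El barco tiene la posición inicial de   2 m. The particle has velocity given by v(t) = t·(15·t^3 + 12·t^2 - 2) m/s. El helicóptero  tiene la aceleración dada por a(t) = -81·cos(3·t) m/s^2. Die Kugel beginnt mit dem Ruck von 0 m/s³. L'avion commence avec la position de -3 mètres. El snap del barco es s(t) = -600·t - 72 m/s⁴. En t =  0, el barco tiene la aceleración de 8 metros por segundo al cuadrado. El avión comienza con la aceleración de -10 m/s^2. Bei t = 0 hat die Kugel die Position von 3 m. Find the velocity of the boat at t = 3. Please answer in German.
Wir müssen unsere Gleichung für den Snap s(t) = -600·t - 72 3-mal integrieren. Mit ∫s(t)dt und Anwendung von j(0) = 18, finden wir j(t) = -300·t^2 - 72·t + 18. Die Stammfunktion von dem Ruck ist die Beschleunigung. Mit a(0) = 8 erhalten wir a(t) = -100·t^3 - 36·t^2 + 18·t + 8. Mit ∫a(t)dt und Anwendung von v(0) = -5, finden wir v(t) = -25·t^4 - 12·t^3 + 9·t^2 + 8·t - 5. Mit v(t) = -25·t^4 - 12·t^3 + 9·t^2 + 8·t - 5 und Einsetzen von t = 3, finden wir v = -2249.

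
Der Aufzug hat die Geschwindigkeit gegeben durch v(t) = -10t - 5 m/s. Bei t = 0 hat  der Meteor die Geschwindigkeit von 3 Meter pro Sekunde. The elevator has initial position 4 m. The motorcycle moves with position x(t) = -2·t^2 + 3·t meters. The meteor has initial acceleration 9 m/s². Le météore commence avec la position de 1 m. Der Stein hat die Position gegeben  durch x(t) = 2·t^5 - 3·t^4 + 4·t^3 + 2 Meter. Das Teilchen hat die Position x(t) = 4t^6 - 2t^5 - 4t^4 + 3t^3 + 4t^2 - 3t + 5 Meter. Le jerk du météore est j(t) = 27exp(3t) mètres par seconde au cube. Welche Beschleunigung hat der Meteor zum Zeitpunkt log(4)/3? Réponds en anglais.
To solve this, we need to take 1 integral of our jerk equation j(t) = 27·exp(3·t). Integrating jerk and using the initial condition a(0) = 9, we get a(t) = 9·exp(3·t). We have acceleration a(t) = 9·exp(3·t). Substituting t = log(4)/3: a(log(4)/3) = 36.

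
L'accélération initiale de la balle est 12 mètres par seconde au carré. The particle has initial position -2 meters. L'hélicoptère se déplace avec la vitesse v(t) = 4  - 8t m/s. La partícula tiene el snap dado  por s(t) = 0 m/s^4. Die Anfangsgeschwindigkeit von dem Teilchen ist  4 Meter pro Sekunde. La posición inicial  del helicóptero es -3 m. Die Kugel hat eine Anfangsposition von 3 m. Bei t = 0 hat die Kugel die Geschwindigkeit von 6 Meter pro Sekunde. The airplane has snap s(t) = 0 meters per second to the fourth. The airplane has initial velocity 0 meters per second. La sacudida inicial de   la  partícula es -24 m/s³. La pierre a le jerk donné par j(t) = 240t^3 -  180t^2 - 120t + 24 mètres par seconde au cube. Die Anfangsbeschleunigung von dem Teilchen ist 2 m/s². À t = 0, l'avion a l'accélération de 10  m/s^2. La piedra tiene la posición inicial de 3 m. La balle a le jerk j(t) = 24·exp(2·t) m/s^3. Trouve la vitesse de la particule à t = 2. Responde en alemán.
Wir müssen das Integral unserer Gleichung für den Snap s(t) = 0 3-mal finden. Mit ∫s(t)dt und Anwendung von j(0) = -24, finden wir j(t) = -24. Die Stammfunktion von dem Ruck, mit a(0) = 2, ergibt die Beschleunigung: a(t) = 2 - 24·t. Mit ∫a(t)dt und Anwendung von v(0) = 4, finden wir v(t) = -12·t^2 + 2·t + 4. Mit v(t) = -12·t^2 + 2·t + 4 und Einsetzen von t = 2, finden wir v = -40.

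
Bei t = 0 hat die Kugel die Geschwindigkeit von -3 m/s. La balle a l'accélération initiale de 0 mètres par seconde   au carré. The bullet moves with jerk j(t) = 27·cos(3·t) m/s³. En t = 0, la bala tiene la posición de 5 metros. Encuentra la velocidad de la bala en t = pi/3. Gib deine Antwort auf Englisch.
We must find the integral of our jerk equation j(t) = 27·cos(3·t) 2 times. Finding the antiderivative of j(t) and using a(0) = 0: a(t) = 9·sin(3·t). Integrating acceleration and using the initial condition v(0) = -3, we get v(t) = -3·cos(3·t). We have velocity v(t) = -3·cos(3·t). Substituting t = pi/3: v(pi/3) = 3.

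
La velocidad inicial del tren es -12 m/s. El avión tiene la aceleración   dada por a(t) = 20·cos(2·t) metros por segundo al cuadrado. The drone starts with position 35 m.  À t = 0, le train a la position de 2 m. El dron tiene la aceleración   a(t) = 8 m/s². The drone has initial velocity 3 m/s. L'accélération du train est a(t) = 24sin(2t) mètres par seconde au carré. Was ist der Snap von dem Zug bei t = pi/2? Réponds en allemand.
Wir müssen unsere Gleichung für die Beschleunigung a(t) = 24·sin(2·t) 2-mal ableiten. Mit d/dt von a(t) finden wir j(t) = 48·cos(2·t). Mit d/dt von j(t) finden wir s(t) = -96·sin(2·t). Aus der Gleichung für den Snap s(t) = -96·sin(2·t), setzen wir t = pi/2 ein und erhalten s = 0.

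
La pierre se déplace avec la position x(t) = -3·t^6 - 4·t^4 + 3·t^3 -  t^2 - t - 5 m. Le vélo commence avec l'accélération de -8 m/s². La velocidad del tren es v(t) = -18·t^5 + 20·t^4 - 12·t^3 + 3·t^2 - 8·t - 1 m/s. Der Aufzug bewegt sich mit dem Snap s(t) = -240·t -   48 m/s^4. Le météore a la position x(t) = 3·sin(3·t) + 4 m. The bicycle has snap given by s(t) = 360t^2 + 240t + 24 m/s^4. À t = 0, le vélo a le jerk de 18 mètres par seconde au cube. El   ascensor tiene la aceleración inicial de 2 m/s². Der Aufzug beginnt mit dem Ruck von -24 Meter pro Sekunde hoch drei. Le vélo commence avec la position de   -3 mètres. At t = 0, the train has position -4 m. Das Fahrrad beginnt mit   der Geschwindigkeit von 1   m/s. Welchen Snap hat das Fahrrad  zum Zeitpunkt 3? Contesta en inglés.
We have snap s(t) = 360·t^2 + 240·t + 24. Substituting t = 3: s(3) = 3984.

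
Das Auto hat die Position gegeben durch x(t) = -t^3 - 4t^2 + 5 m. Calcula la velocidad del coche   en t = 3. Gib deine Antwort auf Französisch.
Pour résoudre ceci, nous devons prendre 1 dérivée de notre équation de la position x(t) = -t^3 - 4·t^2 + 5. La dérivée de la position donne la vitesse: v(t) = -3·t^2 - 8·t. De l'équation de la vitesse v(t) = -3·t^2 - 8·t, nous substituons t = 3 pour obtenir v = -51.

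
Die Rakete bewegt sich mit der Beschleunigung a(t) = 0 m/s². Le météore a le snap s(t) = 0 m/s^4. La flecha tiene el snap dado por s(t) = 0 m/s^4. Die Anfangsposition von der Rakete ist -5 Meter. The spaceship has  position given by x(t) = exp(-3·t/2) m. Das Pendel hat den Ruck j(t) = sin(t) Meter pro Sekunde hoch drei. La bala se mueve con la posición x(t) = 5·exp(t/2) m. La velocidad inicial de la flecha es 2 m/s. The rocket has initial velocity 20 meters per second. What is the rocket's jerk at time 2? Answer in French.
Nous devons dériver notre équation de l'accélération a(t) = 0 1 fois. La dérivée de l'accélération donne le jerk: j(t) = 0. En utilisant j(t) = 0 et en substituant t = 2, nous trouvons j = 0.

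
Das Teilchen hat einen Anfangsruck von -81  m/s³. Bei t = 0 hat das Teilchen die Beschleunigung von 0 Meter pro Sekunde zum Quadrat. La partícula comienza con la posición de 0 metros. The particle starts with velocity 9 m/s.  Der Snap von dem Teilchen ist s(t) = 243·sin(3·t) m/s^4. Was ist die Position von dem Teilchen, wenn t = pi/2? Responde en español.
Para resolver esto, necesitamos tomar 4 antiderivadas de nuestra ecuación del snap s(t) = 243·sin(3·t). Tomando ∫s(t)dt y aplicando j(0) = -81, encontramos j(t) = -81·cos(3·t). La antiderivada de la sacudida es la aceleración. Usando a(0) = 0, obtenemos a(t) = -27·sin(3·t). La integral de la aceleración es la velocidad. Usando v(0) = 9, obtenemos v(t) = 9·cos(3·t). Integrando la velocidad y usando la condición inicial x(0) = 0, obtenemos x(t) = 3·sin(3·t). De la ecuación de la posición x(t) = 3·sin(3·t), sustituimos t = pi/2 para obtener x = -3.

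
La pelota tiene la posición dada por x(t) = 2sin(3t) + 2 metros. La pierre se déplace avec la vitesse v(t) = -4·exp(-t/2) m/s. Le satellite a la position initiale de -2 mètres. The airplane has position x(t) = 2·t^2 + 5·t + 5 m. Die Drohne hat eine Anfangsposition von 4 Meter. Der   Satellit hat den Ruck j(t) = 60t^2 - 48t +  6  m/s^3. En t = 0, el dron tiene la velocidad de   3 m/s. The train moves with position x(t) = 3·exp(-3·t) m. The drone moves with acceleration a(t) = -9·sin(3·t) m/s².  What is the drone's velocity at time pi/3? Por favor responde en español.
Necesitamos integrar nuestra ecuación de la aceleración a(t) = -9·sin(3·t) 1 vez. La antiderivada de la aceleración, con v(0) = 3, da la velocidad: v(t) = 3·cos(3·t). Usando v(t) = 3·cos(3·t) y sustituyendo t = pi/3, encontramos v = -3.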